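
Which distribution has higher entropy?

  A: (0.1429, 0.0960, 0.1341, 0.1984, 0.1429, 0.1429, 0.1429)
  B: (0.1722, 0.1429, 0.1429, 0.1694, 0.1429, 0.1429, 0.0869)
B

Both distributions are close to uniform, making this a harder comparison.

H(A) = 2.7805 bits
H(B) = 2.7815 bits

The distribution closer to uniform has higher entropy.
Answer: B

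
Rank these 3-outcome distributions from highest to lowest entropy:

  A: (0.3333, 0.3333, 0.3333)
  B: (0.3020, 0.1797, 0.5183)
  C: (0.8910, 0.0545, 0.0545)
A > B > C

Key insight: Entropy is maximized by uniform distributions and minimized by concentrated distributions.

- Uniform distributions have maximum entropy log₂(3) = 1.5850 bits
- The more "peaked" or concentrated a distribution, the lower its entropy

Entropies:
  H(A) = 1.5850 bits
  H(B) = 1.4581 bits
  H(C) = 0.6059 bits

Ranking: A > B > C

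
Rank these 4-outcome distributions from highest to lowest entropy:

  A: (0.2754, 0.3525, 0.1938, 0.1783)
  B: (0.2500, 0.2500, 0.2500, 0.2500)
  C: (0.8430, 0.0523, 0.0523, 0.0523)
B > A > C

Key insight: Entropy is maximized by uniform distributions and minimized by concentrated distributions.

- Uniform distributions have maximum entropy log₂(4) = 2.0000 bits
- The more "peaked" or concentrated a distribution, the lower its entropy

Entropies:
  H(A) = 1.9449 bits
  H(B) = 2.0000 bits
  H(C) = 0.8759 bits

Ranking: B > A > C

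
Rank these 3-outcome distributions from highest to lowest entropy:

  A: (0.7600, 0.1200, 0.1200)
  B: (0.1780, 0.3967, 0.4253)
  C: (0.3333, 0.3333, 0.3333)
C > B > A

Key insight: Entropy is maximized by uniform distributions and minimized by concentrated distributions.

- Uniform distributions have maximum entropy log₂(3) = 1.5850 bits
- The more "peaked" or concentrated a distribution, the lower its entropy

Entropies:
  H(A) = 1.0350 bits
  H(B) = 1.4970 bits
  H(C) = 1.5850 bits

Ranking: C > B > A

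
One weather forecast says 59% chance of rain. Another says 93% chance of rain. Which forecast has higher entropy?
59% forecast

Treat each forecast as a Bernoulli distribution. Binary entropy is maximized at p=0.5 and falls off symmetrically toward 0 or 1. The 59% forecast is closer to 50%, so it is more uncertain. H(59%) ≈ 0.977 bits, H(93%) ≈ 0.366 bits.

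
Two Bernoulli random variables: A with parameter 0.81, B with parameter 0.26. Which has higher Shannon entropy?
B

For binary distributions, entropy is maximized at p=0.5 and decreases as p moves toward 0 or 1.

H(A) = H(0.81) = 0.7015 bits
H(B) = H(0.26) = 0.8267 bits

Distribution B (p=0.26) is closer to uniform (p=0.5), so it has higher entropy.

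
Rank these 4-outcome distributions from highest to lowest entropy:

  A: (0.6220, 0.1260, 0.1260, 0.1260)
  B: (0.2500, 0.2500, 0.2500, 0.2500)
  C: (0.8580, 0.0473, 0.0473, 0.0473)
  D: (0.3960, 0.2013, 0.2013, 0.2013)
B > D > A > C

Key insight: Entropy is maximized by uniform distributions and minimized by concentrated distributions.

Entropies:
  H(A) = 1.5557 bits
  H(B) = 2.0000 bits
  H(C) = 0.8145 bits
  H(D) = 1.9259 bits

Ranking: B > D > A > C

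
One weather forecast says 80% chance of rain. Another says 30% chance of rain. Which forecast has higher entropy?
30% forecast

Treat each forecast as a Bernoulli distribution. Binary entropy is maximized at p=0.5 and falls off symmetrically toward 0 or 1. The 30% forecast is closer to 50%, so it is more uncertain. H(80%) ≈ 0.722 bits, H(30%) ≈ 0.881 bits.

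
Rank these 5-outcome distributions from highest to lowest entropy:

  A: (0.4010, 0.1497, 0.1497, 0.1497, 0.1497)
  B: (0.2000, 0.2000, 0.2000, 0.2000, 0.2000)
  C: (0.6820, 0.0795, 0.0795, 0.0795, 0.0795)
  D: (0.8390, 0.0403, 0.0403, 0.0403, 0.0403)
B > A > C > D

Key insight: Entropy is maximized by uniform distributions and minimized by concentrated distributions.

Entropies:
  H(A) = 2.1695 bits
  H(B) = 2.3219 bits
  H(C) = 1.5382 bits
  H(D) = 0.9587 bits

Ranking: B > A > C > D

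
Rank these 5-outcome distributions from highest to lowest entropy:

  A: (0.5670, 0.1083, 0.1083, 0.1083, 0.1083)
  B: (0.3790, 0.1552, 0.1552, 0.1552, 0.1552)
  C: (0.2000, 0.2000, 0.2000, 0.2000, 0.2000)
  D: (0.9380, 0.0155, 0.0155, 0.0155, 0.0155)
C > B > A > D

Key insight: Entropy is maximized by uniform distributions and minimized by concentrated distributions.

Entropies:
  H(A) = 1.8530 bits
  H(B) = 2.1993 bits
  H(C) = 2.3219 bits
  H(D) = 0.4593 bits

Ranking: C > B > A > D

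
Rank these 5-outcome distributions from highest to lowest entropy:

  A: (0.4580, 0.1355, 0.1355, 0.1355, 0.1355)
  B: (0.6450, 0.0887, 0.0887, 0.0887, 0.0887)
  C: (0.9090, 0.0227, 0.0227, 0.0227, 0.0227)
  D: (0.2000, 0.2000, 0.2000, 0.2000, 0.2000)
D > A > B > C

Key insight: Entropy is maximized by uniform distributions and minimized by concentrated distributions.

Entropies:
  H(A) = 2.0789 bits
  H(B) = 1.6485 bits
  H(C) = 0.6218 bits
  H(D) = 2.3219 bits

Ranking: D > A > B > C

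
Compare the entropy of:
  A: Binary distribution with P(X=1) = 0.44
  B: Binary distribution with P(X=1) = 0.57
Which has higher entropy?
A

For binary distributions, entropy is maximized at p=0.5 and decreases as p moves toward 0 or 1.

H(A) = H(0.44) = 0.9896 bits
H(B) = H(0.57) = 0.9858 bits

Distribution A (p=0.44) is closer to uniform (p=0.5), so it has higher entropy.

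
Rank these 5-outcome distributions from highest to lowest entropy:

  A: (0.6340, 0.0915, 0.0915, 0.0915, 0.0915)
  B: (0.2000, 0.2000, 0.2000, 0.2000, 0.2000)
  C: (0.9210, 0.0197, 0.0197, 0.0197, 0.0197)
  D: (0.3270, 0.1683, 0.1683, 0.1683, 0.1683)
B > D > A > C

Key insight: Entropy is maximized by uniform distributions and minimized by concentrated distributions.

Entropies:
  H(A) = 1.6796 bits
  H(B) = 2.3219 bits
  H(C) = 0.5566 bits
  H(D) = 2.2578 bits

Ranking: B > D > A > C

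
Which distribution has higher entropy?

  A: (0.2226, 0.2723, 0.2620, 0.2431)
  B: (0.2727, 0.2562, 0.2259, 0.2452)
B

Both distributions are close to uniform, making this a harder comparison.

H(A) = 1.9958 bits
H(B) = 1.9966 bits

The distribution closer to uniform has higher entropy.
Answer: B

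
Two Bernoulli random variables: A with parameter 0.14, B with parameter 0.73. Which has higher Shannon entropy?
B

For binary distributions, entropy is maximized at p=0.5 and decreases as p moves toward 0 or 1.

H(A) = H(0.14) = 0.5842 bits
H(B) = H(0.73) = 0.8415 bits

Distribution B (p=0.73) is closer to uniform (p=0.5), so it has higher entropy.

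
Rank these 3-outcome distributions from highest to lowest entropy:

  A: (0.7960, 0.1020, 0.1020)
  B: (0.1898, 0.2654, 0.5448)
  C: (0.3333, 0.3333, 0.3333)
C > B > A

Key insight: Entropy is maximized by uniform distributions and minimized by concentrated distributions.

- Uniform distributions have maximum entropy log₂(3) = 1.5850 bits
- The more "peaked" or concentrated a distribution, the lower its entropy

Entropies:
  H(A) = 0.9339 bits
  H(B) = 1.4403 bits
  H(C) = 1.5850 bits

Ranking: C > B > A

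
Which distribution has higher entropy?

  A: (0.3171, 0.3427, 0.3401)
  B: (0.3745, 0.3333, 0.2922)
A

Both distributions are close to uniform, making this a harder comparison.

H(A) = 1.5841 bits
H(B) = 1.5776 bits

The distribution closer to uniform has higher entropy.
Answer: A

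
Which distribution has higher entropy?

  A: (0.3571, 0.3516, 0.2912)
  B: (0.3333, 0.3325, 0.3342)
B

Both distributions are close to uniform, making this a harder comparison.

H(A) = 1.5790 bits
H(B) = 1.5850 bits

The distribution closer to uniform has higher entropy.
Answer: B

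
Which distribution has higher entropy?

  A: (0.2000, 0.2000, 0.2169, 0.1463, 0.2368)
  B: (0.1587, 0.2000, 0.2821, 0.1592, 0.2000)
A

Both distributions are close to uniform, making this a harder comparison.

H(A) = 2.3048 bits
H(B) = 2.2873 bits

The distribution closer to uniform has higher entropy.
Answer: A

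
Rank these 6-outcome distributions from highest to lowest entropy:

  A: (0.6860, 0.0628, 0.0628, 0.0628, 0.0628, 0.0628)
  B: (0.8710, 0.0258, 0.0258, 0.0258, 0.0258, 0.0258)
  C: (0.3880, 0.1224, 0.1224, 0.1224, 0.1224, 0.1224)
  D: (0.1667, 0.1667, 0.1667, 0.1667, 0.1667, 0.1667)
D > C > A > B

Key insight: Entropy is maximized by uniform distributions and minimized by concentrated distributions.

Entropies:
  H(A) = 1.6268 bits
  H(B) = 0.8542 bits
  H(C) = 2.3845 bits
  H(D) = 2.5850 bits

Ranking: D > C > A > B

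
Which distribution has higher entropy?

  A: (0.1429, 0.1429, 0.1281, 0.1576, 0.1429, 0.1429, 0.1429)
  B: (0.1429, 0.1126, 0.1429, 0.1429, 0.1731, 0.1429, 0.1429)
A

Both distributions are close to uniform, making this a harder comparison.

H(A) = 2.8052 bits
H(B) = 2.7981 bits

The distribution closer to uniform has higher entropy.
Answer: A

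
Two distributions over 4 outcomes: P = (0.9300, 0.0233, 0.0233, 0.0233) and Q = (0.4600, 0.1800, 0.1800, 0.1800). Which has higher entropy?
Q

P is highly concentrated on one outcome (93%), making it nearly deterministic. Q spreads its mass more evenly (max 46%). The more spread-out distribution has higher entropy: H(P) ≈ 0.477 bits, H(Q) ≈ 1.851 bits.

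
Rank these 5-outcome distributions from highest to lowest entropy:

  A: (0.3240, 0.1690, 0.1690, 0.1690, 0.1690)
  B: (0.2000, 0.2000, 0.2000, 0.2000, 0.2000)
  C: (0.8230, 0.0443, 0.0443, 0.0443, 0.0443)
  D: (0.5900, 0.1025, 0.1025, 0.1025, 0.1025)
B > A > D > C

Key insight: Entropy is maximized by uniform distributions and minimized by concentrated distributions.

Entropies:
  H(A) = 2.2607 bits
  H(B) = 2.3219 bits
  H(C) = 1.0275 bits
  H(D) = 1.7965 bits

Ranking: B > A > D > C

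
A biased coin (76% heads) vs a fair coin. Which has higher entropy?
Fair coin

The fair coin is uniform (p=0.5), maximizing binary entropy at 1 bit. The biased coin has H(0.76) ≈ 0.795 bits — its outcome is more predictable, so its entropy is lower.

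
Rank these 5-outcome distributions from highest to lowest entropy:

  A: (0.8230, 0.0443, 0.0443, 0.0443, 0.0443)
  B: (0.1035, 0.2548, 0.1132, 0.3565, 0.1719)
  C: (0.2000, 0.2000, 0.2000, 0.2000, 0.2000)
C > B > A

Key insight: Entropy is maximized by uniform distributions and minimized by concentrated distributions.

- Uniform distributions have maximum entropy log₂(5) = 2.3219 bits
- The more "peaked" or concentrated a distribution, the lower its entropy

Entropies:
  H(A) = 1.0275 bits
  H(B) = 2.1644 bits
  H(C) = 2.3219 bits

Ranking: C > B > A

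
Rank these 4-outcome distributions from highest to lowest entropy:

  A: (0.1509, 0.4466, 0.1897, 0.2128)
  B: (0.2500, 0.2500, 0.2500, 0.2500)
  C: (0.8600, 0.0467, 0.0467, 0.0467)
B > A > C

Key insight: Entropy is maximized by uniform distributions and minimized by concentrated distributions.

- Uniform distributions have maximum entropy log₂(4) = 2.0000 bits
- The more "peaked" or concentrated a distribution, the lower its entropy

Entropies:
  H(A) = 1.8611 bits
  H(B) = 2.0000 bits
  H(C) = 0.8061 bits

Ranking: B > A > C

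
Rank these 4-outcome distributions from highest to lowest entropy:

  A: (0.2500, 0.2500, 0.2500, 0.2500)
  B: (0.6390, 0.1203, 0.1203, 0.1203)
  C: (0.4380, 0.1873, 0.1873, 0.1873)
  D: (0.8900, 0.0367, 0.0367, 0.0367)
A > C > B > D

Key insight: Entropy is maximized by uniform distributions and minimized by concentrated distributions.

Entropies:
  H(A) = 2.0000 bits
  H(B) = 1.5157 bits
  H(C) = 1.8796 bits
  H(D) = 0.6743 bits

Ranking: A > C > B > D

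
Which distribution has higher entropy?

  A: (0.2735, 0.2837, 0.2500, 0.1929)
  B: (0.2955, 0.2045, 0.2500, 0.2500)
B

Both distributions are close to uniform, making this a harder comparison.

H(A) = 1.9851 bits
H(B) = 1.9880 bits

The distribution closer to uniform has higher entropy.
Answer: B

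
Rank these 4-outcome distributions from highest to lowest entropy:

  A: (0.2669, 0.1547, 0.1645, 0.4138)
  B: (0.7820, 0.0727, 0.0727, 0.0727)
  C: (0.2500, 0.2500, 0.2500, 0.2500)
C > A > B

Key insight: Entropy is maximized by uniform distributions and minimized by concentrated distributions.

- Uniform distributions have maximum entropy log₂(4) = 2.0000 bits
- The more "peaked" or concentrated a distribution, the lower its entropy

Entropies:
  H(A) = 1.8803 bits
  H(B) = 1.1020 bits
  H(C) = 2.0000 bits

Ranking: C > A > B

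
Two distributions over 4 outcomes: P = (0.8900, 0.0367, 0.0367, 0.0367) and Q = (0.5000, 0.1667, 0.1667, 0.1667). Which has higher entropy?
Q

P is highly concentrated on one outcome (89%), making it nearly deterministic. Q spreads its mass more evenly (max 50%). The more spread-out distribution has higher entropy: H(P) ≈ 0.674 bits, H(Q) ≈ 1.792 bits.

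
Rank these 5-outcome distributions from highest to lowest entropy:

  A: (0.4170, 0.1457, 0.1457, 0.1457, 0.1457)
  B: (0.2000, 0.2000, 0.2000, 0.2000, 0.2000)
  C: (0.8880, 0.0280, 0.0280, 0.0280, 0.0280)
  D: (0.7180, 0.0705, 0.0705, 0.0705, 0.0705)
B > A > D > C

Key insight: Entropy is maximized by uniform distributions and minimized by concentrated distributions.

Entropies:
  H(A) = 2.1460 bits
  H(B) = 2.3219 bits
  H(C) = 0.7299 bits
  H(D) = 1.4222 bits

Ranking: B > A > D > C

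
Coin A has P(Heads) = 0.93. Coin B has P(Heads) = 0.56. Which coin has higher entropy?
B

For binary distributions, entropy is maximized at p=0.5 and decreases as p moves toward 0 or 1.

H(A) = H(0.93) = 0.3659 bits
H(B) = H(0.56) = 0.9896 bits

Distribution B (p=0.56) is closer to uniform (p=0.5), so it has higher entropy.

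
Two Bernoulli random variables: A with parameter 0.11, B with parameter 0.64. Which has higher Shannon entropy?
B

For binary distributions, entropy is maximized at p=0.5 and decreases as p moves toward 0 or 1.

H(A) = H(0.11) = 0.4999 bits
H(B) = H(0.64) = 0.9427 bits

Distribution B (p=0.64) is closer to uniform (p=0.5), so it has higher entropy.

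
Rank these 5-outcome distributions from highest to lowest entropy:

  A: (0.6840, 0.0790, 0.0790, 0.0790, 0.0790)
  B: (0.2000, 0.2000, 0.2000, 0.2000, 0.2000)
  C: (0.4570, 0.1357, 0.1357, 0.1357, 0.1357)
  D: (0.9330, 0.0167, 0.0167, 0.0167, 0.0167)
B > C > A > D

Key insight: Entropy is maximized by uniform distributions and minimized by concentrated distributions.

Entropies:
  H(A) = 1.5320 bits
  H(B) = 2.3219 bits
  H(C) = 2.0807 bits
  H(D) = 0.4886 bits

Ranking: B > C > A > D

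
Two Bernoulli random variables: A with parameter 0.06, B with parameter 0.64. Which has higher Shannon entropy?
B

For binary distributions, entropy is maximized at p=0.5 and decreases as p moves toward 0 or 1.

H(A) = H(0.06) = 0.3274 bits
H(B) = H(0.64) = 0.9427 bits

Distribution B (p=0.64) is closer to uniform (p=0.5), so it has higher entropy.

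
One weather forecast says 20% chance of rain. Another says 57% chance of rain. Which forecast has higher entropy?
57% forecast

Treat each forecast as a Bernoulli distribution. Binary entropy is maximized at p=0.5 and falls off symmetrically toward 0 or 1. The 57% forecast is closer to 50%, so it is more uncertain. H(20%) ≈ 0.722 bits, H(57%) ≈ 0.986 bits.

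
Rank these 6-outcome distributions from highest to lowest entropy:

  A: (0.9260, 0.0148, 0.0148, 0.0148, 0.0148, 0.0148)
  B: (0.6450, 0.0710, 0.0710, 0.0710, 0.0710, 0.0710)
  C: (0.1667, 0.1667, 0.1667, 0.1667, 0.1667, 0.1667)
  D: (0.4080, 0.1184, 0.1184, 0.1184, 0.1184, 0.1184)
C > D > B > A

Key insight: Entropy is maximized by uniform distributions and minimized by concentrated distributions.

Entropies:
  H(A) = 0.5525 bits
  H(B) = 1.7627 bits
  H(C) = 2.5850 bits
  H(D) = 2.3500 bits

Ranking: C > D > B > A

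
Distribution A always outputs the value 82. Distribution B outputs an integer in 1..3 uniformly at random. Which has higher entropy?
B

A is deterministic, so H(A) = 0. B is uniform over 3 outcomes, so H(B) = log₂(3) = 1.585 bits. Any distribution with genuine randomness has higher entropy than a deterministic one.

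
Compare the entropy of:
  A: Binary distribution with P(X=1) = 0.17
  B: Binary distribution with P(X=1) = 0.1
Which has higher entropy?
A

For binary distributions, entropy is maximized at p=0.5 and decreases as p moves toward 0 or 1.

H(A) = H(0.17) = 0.6577 bits
H(B) = H(0.1) = 0.4690 bits

Distribution A (p=0.17) is closer to uniform (p=0.5), so it has higher entropy.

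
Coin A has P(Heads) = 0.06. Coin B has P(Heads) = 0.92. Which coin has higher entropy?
B

For binary distributions, entropy is maximized at p=0.5 and decreases as p moves toward 0 or 1.

H(A) = H(0.06) = 0.3274 bits
H(B) = H(0.92) = 0.4022 bits

Distribution B (p=0.92) is closer to uniform (p=0.5), so it has higher entropy.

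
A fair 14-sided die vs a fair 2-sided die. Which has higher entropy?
14-sided die

Both are uniform distributions; for uniform over n outcomes, H = log₂(n). H(14-sided) = log₂(14) = 3.807 bits and H(2-sided) = log₂(2) = 1.000 bits. More outcomes in a uniform distribution means higher entropy.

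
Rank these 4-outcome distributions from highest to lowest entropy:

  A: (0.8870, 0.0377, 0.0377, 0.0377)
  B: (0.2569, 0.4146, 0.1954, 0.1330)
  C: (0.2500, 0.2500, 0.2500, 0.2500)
C > B > A

Key insight: Entropy is maximized by uniform distributions and minimized by concentrated distributions.

- Uniform distributions have maximum entropy log₂(4) = 2.0000 bits
- The more "peaked" or concentrated a distribution, the lower its entropy

Entropies:
  H(A) = 0.6880 bits
  H(B) = 1.8778 bits
  H(C) = 2.0000 bits

Ranking: C > B > A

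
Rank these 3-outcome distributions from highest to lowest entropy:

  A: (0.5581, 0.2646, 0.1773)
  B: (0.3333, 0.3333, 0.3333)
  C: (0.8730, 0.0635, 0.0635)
B > A > C

Key insight: Entropy is maximized by uniform distributions and minimized by concentrated distributions.

- Uniform distributions have maximum entropy log₂(3) = 1.5850 bits
- The more "peaked" or concentrated a distribution, the lower its entropy

Entropies:
  H(A) = 1.4196 bits
  H(B) = 1.5850 bits
  H(C) = 0.6762 bits

Ranking: B > A > C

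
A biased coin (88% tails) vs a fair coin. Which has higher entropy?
Fair coin

The fair coin is uniform (p=0.5), maximizing binary entropy at 1 bit. The biased coin has H(0.88) ≈ 0.529 bits — its outcome is more predictable, so its entropy is lower.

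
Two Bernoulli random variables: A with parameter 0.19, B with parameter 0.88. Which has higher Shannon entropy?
A

For binary distributions, entropy is maximized at p=0.5 and decreases as p moves toward 0 or 1.

H(A) = H(0.19) = 0.7015 bits
H(B) = H(0.88) = 0.5294 bits

Distribution A (p=0.19) is closer to uniform (p=0.5), so it has higher entropy.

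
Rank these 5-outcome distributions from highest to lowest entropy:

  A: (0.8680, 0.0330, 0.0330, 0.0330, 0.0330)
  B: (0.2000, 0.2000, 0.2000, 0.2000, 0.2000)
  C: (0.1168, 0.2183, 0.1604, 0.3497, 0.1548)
B > C > A

Key insight: Entropy is maximized by uniform distributions and minimized by concentrated distributions.

- Uniform distributions have maximum entropy log₂(5) = 2.3219 bits
- The more "peaked" or concentrated a distribution, the lower its entropy

Entropies:
  H(A) = 0.8269 bits
  H(B) = 2.3219 bits
  H(C) = 2.2114 bits

Ranking: B > C > A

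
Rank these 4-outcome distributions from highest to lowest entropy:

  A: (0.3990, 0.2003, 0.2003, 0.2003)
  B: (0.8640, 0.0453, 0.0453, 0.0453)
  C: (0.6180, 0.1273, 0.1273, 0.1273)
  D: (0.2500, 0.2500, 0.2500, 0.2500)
D > A > C > B

Key insight: Entropy is maximized by uniform distributions and minimized by concentrated distributions.

Entropies:
  H(A) = 1.9229 bits
  H(B) = 0.7892 bits
  H(C) = 1.5649 bits
  H(D) = 2.0000 bits

Ranking: D > A > C > B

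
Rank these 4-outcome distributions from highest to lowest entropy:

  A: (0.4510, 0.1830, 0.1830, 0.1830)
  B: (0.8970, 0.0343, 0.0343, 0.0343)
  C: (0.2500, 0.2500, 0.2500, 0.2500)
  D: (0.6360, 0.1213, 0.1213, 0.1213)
C > A > D > B

Key insight: Entropy is maximized by uniform distributions and minimized by concentrated distributions.

Entropies:
  H(A) = 1.8632 bits
  H(B) = 0.6417 bits
  H(C) = 2.0000 bits
  H(D) = 1.5229 bits

Ranking: C > A > D > B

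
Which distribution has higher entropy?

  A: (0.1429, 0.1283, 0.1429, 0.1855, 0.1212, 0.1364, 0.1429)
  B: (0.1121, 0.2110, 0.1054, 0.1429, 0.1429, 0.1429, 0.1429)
A

Both distributions are close to uniform, making this a harder comparison.

H(A) = 2.7951 bits
H(B) = 2.7740 bits

The distribution closer to uniform has higher entropy.
Answer: A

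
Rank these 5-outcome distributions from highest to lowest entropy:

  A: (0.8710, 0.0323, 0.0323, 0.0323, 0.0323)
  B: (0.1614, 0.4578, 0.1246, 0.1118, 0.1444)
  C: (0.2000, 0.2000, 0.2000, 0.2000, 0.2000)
C > B > A

Key insight: Entropy is maximized by uniform distributions and minimized by concentrated distributions.

- Uniform distributions have maximum entropy log₂(5) = 2.3219 bits
- The more "peaked" or concentrated a distribution, the lower its entropy

Entropies:
  H(A) = 0.8127 bits
  H(B) = 2.0716 bits
  H(C) = 2.3219 bits

Ranking: C > B > A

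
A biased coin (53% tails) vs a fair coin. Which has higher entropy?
Fair coin

The fair coin is uniform (p=0.5), maximizing binary entropy at 1 bit. The biased coin has H(0.53) ≈ 0.997 bits — its outcome is more predictable, so its entropy is lower.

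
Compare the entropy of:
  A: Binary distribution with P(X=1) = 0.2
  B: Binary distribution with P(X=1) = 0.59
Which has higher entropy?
B

For binary distributions, entropy is maximized at p=0.5 and decreases as p moves toward 0 or 1.

H(A) = H(0.2) = 0.7219 bits
H(B) = H(0.59) = 0.9765 bits

Distribution B (p=0.59) is closer to uniform (p=0.5), so it has higher entropy.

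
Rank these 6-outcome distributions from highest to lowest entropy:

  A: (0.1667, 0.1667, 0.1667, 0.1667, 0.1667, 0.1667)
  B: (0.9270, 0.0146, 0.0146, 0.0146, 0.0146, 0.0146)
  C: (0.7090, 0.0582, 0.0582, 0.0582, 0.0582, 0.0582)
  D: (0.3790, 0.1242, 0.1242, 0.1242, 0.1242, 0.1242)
A > D > C > B

Key insight: Entropy is maximized by uniform distributions and minimized by concentrated distributions.

Entropies:
  H(A) = 2.5850 bits
  H(B) = 0.5465 bits
  H(C) = 1.5457 bits
  H(D) = 2.3993 bits

Ranking: A > D > C > B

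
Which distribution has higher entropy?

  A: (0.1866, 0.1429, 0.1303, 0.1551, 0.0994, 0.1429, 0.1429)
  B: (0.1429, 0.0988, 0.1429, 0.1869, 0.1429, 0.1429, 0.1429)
B

Both distributions are close to uniform, making this a harder comparison.

H(A) = 2.7863 bits
H(B) = 2.7874 bits

The distribution closer to uniform has higher entropy.
Answer: B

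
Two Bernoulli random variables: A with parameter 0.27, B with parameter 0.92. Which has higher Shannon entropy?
A

For binary distributions, entropy is maximized at p=0.5 and decreases as p moves toward 0 or 1.

H(A) = H(0.27) = 0.8415 bits
H(B) = H(0.92) = 0.4022 bits

Distribution A (p=0.27) is closer to uniform (p=0.5), so it has higher entropy.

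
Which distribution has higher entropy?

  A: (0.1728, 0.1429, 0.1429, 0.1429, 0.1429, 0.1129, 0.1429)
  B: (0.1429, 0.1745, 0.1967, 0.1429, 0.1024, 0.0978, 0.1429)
A

Both distributions are close to uniform, making this a harder comparison.

H(A) = 2.7983 bits
H(B) = 2.7688 bits

The distribution closer to uniform has higher entropy.
Answer: A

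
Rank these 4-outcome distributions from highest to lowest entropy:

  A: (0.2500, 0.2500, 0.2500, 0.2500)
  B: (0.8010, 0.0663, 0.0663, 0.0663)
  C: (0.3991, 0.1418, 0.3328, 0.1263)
A > C > B

Key insight: Entropy is maximized by uniform distributions and minimized by concentrated distributions.

- Uniform distributions have maximum entropy log₂(4) = 2.0000 bits
- The more "peaked" or concentrated a distribution, the lower its entropy

Entropies:
  H(A) = 2.0000 bits
  H(B) = 1.0353 bits
  H(C) = 1.8336 bits

Ranking: A > C > B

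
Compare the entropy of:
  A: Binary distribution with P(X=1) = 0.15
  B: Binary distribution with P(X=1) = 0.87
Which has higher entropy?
A

For binary distributions, entropy is maximized at p=0.5 and decreases as p moves toward 0 or 1.

H(A) = H(0.15) = 0.6098 bits
H(B) = H(0.87) = 0.5574 bits

Distribution A (p=0.15) is closer to uniform (p=0.5), so it has higher entropy.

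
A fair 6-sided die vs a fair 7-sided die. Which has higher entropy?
7-sided die

Both are uniform distributions; for uniform over n outcomes, H = log₂(n). H(6-sided) = log₂(6) = 2.585 bits and H(7-sided) = log₂(7) = 2.807 bits. More outcomes in a uniform distribution means higher entropy.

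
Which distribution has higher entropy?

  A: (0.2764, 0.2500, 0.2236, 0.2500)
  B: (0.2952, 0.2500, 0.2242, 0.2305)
A

Both distributions are close to uniform, making this a harder comparison.

H(A) = 1.9960 bits
H(B) = 1.9913 bits

The distribution closer to uniform has higher entropy.
Answer: A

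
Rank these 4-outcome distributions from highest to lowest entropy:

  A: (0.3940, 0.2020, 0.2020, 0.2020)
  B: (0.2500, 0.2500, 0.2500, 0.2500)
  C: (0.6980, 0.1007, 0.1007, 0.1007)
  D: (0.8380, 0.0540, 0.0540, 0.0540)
B > A > C > D

Key insight: Entropy is maximized by uniform distributions and minimized by concentrated distributions.

Entropies:
  H(A) = 1.9278 bits
  H(B) = 2.0000 bits
  H(C) = 1.3624 bits
  H(D) = 0.8958 bits

Ranking: B > A > C > D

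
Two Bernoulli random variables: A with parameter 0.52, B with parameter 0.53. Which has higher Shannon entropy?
A

For binary distributions, entropy is maximized at p=0.5 and decreases as p moves toward 0 or 1.

H(A) = H(0.52) = 0.9988 bits
H(B) = H(0.53) = 0.9974 bits

Distribution A (p=0.52) is closer to uniform (p=0.5), so it has higher entropy.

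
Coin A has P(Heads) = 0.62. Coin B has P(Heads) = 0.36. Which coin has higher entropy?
A

For binary distributions, entropy is maximized at p=0.5 and decreases as p moves toward 0 or 1.

H(A) = H(0.62) = 0.9580 bits
H(B) = H(0.36) = 0.9427 bits

Distribution A (p=0.62) is closer to uniform (p=0.5), so it has higher entropy.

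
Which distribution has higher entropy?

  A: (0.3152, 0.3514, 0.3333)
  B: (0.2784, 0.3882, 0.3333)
A

Both distributions are close to uniform, making this a harder comparison.

H(A) = 1.5835 bits
H(B) = 1.5719 bits

The distribution closer to uniform has higher entropy.
Answer: A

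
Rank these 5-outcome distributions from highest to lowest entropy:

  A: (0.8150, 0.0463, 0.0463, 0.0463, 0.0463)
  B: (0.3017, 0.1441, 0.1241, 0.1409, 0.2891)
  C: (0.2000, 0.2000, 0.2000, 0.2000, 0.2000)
C > B > A

Key insight: Entropy is maximized by uniform distributions and minimized by concentrated distributions.

- Uniform distributions have maximum entropy log₂(5) = 2.3219 bits
- The more "peaked" or concentrated a distribution, the lower its entropy

Entropies:
  H(A) = 1.0609 bits
  H(B) = 2.2140 bits
  H(C) = 2.3219 bits

Ranking: C > B > A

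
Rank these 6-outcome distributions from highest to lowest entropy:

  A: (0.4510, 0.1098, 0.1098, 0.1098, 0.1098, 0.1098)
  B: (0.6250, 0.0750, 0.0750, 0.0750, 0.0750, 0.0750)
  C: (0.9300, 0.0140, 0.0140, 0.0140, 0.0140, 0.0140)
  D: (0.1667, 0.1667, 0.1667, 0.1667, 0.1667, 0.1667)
D > A > B > C

Key insight: Entropy is maximized by uniform distributions and minimized by concentrated distributions.

Entropies:
  H(A) = 2.2678 bits
  H(B) = 1.8252 bits
  H(C) = 0.5285 bits
  H(D) = 2.5850 bits

Ranking: D > A > B > C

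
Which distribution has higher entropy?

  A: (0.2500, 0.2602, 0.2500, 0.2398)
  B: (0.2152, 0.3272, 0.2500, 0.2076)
A

Both distributions are close to uniform, making this a harder comparison.

H(A) = 1.9994 bits
H(B) = 1.9752 bits

The distribution closer to uniform has higher entropy.
Answer: A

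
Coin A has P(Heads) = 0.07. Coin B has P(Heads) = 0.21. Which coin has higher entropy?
B

For binary distributions, entropy is maximized at p=0.5 and decreases as p moves toward 0 or 1.

H(A) = H(0.07) = 0.3659 bits
H(B) = H(0.21) = 0.7415 bits

Distribution B (p=0.21) is closer to uniform (p=0.5), so it has higher entropy.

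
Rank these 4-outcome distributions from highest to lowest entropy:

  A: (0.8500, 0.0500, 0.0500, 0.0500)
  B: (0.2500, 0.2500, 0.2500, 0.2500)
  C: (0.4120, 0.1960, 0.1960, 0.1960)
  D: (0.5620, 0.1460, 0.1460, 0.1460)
B > C > D > A

Key insight: Entropy is maximized by uniform distributions and minimized by concentrated distributions.

Entropies:
  H(A) = 0.8476 bits
  H(B) = 2.0000 bits
  H(C) = 1.9095 bits
  H(D) = 1.6831 bits

Ranking: B > C > D > A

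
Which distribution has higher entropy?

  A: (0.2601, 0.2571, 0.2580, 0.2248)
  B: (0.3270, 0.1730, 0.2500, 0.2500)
A

Both distributions are close to uniform, making this a harder comparison.

H(A) = 1.9975 bits
H(B) = 1.9652 bits

The distribution closer to uniform has higher entropy.
Answer: A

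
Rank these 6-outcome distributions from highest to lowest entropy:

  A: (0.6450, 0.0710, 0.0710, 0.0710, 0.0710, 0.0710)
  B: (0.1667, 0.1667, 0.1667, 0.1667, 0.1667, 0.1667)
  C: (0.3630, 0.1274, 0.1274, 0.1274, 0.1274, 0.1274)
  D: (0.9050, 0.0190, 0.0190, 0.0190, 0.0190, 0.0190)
B > C > A > D

Key insight: Entropy is maximized by uniform distributions and minimized by concentrated distributions.

Entropies:
  H(A) = 1.7627 bits
  H(B) = 2.5850 bits
  H(C) = 2.4242 bits
  H(D) = 0.6735 bits

Ranking: B > C > A > D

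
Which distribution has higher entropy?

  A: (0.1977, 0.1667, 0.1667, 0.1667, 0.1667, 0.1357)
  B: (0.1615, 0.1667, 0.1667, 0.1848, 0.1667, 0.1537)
B

Both distributions are close to uniform, making this a harder comparison.

H(A) = 2.5766 bits
H(B) = 2.5827 bits

The distribution closer to uniform has higher entropy.
Answer: B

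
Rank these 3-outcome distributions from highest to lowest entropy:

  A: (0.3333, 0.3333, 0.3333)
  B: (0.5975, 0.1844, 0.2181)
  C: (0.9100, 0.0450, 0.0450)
A > B > C

Key insight: Entropy is maximized by uniform distributions and minimized by concentrated distributions.

- Uniform distributions have maximum entropy log₂(3) = 1.5850 bits
- The more "peaked" or concentrated a distribution, the lower its entropy

Entropies:
  H(A) = 1.5850 bits
  H(B) = 1.3729 bits
  H(C) = 0.5265 bits

Ranking: A > B > C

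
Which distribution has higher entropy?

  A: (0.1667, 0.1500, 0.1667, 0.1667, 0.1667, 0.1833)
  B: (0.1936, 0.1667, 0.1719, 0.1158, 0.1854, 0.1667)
A

Both distributions are close to uniform, making this a harder comparison.

H(A) = 2.5826 bits
H(B) = 2.5679 bits

The distribution closer to uniform has higher entropy.
Answer: A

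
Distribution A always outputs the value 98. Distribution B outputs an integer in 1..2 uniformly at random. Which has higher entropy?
B

A is deterministic, so H(A) = 0. B is uniform over 2 outcomes, so H(B) = log₂(2) = 1.000 bits. Any distribution with genuine randomness has higher entropy than a deterministic one.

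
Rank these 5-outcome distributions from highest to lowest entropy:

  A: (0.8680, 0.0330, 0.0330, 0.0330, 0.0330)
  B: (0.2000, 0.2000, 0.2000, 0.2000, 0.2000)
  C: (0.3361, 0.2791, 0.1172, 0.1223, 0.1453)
B > C > A

Key insight: Entropy is maximized by uniform distributions and minimized by concentrated distributions.

- Uniform distributions have maximum entropy log₂(5) = 2.3219 bits
- The more "peaked" or concentrated a distribution, the lower its entropy

Entropies:
  H(A) = 0.8269 bits
  H(B) = 2.3219 bits
  H(C) = 2.1802 bits

Ranking: B > C > A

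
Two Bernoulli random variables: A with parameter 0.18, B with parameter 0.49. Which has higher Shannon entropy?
B

For binary distributions, entropy is maximized at p=0.5 and decreases as p moves toward 0 or 1.

H(A) = H(0.18) = 0.6801 bits
H(B) = H(0.49) = 0.9997 bits

Distribution B (p=0.49) is closer to uniform (p=0.5), so it has higher entropy.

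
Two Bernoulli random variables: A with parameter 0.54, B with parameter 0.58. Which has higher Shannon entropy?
A

For binary distributions, entropy is maximized at p=0.5 and decreases as p moves toward 0 or 1.

H(A) = H(0.54) = 0.9954 bits
H(B) = H(0.58) = 0.9815 bits

Distribution A (p=0.54) is closer to uniform (p=0.5), so it has higher entropy.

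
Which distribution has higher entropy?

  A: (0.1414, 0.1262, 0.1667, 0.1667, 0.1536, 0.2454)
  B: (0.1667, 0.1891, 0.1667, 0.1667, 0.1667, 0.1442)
B

Both distributions are close to uniform, making this a harder comparison.

H(A) = 2.5501 bits
H(B) = 2.5806 bits

The distribution closer to uniform has higher entropy.
Answer: B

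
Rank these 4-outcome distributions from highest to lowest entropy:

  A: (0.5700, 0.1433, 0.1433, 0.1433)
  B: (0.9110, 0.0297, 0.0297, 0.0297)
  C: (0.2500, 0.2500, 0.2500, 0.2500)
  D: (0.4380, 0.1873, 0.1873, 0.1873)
C > D > A > B

Key insight: Entropy is maximized by uniform distributions and minimized by concentrated distributions.

Entropies:
  H(A) = 1.6673 bits
  H(B) = 0.5742 bits
  H(C) = 2.0000 bits
  H(D) = 1.8796 bits

Ranking: C > D > A > B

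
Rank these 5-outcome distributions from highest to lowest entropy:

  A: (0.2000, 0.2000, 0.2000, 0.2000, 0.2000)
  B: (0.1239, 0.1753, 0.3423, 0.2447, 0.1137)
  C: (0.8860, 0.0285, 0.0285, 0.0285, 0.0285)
A > B > C

Key insight: Entropy is maximized by uniform distributions and minimized by concentrated distributions.

- Uniform distributions have maximum entropy log₂(5) = 2.3219 bits
- The more "peaked" or concentrated a distribution, the lower its entropy

Entropies:
  H(A) = 2.3219 bits
  H(B) = 2.1968 bits
  H(C) = 0.7399 bits

Ranking: A > B > C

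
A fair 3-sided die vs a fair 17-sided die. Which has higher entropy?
17-sided die

Both are uniform distributions; for uniform over n outcomes, H = log₂(n). H(3-sided) = log₂(3) = 1.585 bits and H(17-sided) = log₂(17) = 4.087 bits. More outcomes in a uniform distribution means higher entropy.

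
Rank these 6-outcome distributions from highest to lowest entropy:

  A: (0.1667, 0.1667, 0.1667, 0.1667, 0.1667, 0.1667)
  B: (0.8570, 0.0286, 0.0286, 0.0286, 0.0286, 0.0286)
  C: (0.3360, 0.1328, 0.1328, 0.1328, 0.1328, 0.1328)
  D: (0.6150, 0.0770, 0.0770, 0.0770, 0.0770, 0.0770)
A > C > D > B

Key insight: Entropy is maximized by uniform distributions and minimized by concentrated distributions.

Entropies:
  H(A) = 2.5850 bits
  H(B) = 0.9241 bits
  H(C) = 2.4627 bits
  H(D) = 1.8554 bits

Ranking: A > C > D > B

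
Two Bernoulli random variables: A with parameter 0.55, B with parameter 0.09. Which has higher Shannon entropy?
A

For binary distributions, entropy is maximized at p=0.5 and decreases as p moves toward 0 or 1.

H(A) = H(0.55) = 0.9928 bits
H(B) = H(0.09) = 0.4365 bits

Distribution A (p=0.55) is closer to uniform (p=0.5), so it has higher entropy.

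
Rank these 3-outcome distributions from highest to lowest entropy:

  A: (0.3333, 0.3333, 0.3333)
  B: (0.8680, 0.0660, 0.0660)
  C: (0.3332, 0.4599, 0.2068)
A > C > B

Key insight: Entropy is maximized by uniform distributions and minimized by concentrated distributions.

- Uniform distributions have maximum entropy log₂(3) = 1.5850 bits
- The more "peaked" or concentrated a distribution, the lower its entropy

Entropies:
  H(A) = 1.5850 bits
  H(B) = 0.6949 bits
  H(C) = 1.5139 bits

Ranking: A > C > B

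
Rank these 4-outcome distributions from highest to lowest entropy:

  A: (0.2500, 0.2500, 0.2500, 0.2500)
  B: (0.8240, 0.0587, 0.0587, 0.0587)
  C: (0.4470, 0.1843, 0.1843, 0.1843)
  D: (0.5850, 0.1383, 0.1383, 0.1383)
A > C > D > B

Key insight: Entropy is maximized by uniform distributions and minimized by concentrated distributions.

Entropies:
  H(A) = 2.0000 bits
  H(B) = 0.9502 bits
  H(C) = 1.8684 bits
  H(D) = 1.6368 bits

Ranking: A > C > D > B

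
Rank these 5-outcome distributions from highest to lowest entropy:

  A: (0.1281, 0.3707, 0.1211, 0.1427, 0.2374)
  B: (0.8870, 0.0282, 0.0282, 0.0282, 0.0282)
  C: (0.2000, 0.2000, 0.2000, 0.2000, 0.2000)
C > A > B

Key insight: Entropy is maximized by uniform distributions and minimized by concentrated distributions.

- Uniform distributions have maximum entropy log₂(5) = 2.3219 bits
- The more "peaked" or concentrated a distribution, the lower its entropy

Entropies:
  H(A) = 2.1727 bits
  H(B) = 0.7349 bits
  H(C) = 2.3219 bits

Ranking: C > A > B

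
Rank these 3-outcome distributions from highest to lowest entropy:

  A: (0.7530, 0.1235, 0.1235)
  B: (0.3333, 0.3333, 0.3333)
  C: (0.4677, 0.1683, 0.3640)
B > C > A

Key insight: Entropy is maximized by uniform distributions and minimized by concentrated distributions.

- Uniform distributions have maximum entropy log₂(3) = 1.5850 bits
- The more "peaked" or concentrated a distribution, the lower its entropy

Entropies:
  H(A) = 1.0535 bits
  H(B) = 1.5850 bits
  H(C) = 1.4762 bits

Ranking: B > C > A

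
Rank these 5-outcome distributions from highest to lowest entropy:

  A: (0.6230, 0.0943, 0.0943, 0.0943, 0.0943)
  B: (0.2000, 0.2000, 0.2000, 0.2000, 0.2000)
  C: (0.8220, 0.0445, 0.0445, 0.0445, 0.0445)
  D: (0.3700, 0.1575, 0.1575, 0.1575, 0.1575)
B > D > A > C

Key insight: Entropy is maximized by uniform distributions and minimized by concentrated distributions.

Entropies:
  H(A) = 1.7099 bits
  H(B) = 2.3219 bits
  H(C) = 1.0317 bits
  H(D) = 2.2107 bits

Ranking: B > D > A > C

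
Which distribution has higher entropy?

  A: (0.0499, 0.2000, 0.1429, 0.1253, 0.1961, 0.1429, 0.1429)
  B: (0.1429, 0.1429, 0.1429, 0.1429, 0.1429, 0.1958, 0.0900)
B

Both distributions are close to uniform, making this a harder comparison.

H(A) = 2.7199 bits
H(B) = 2.7784 bits

The distribution closer to uniform has higher entropy.
Answer: B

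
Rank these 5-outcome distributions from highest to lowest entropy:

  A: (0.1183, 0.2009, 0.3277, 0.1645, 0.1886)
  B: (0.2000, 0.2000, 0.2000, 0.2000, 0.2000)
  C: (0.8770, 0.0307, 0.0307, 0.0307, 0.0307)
B > A > C

Key insight: Entropy is maximized by uniform distributions and minimized by concentrated distributions.

- Uniform distributions have maximum entropy log₂(5) = 2.3219 bits
- The more "peaked" or concentrated a distribution, the lower its entropy

Entropies:
  H(A) = 2.2392 bits
  H(B) = 2.3219 bits
  H(C) = 0.7839 bits

Ranking: B > A > C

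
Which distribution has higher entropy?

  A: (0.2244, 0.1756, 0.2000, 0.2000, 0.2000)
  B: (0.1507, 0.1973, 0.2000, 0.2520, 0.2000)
A

Both distributions are close to uniform, making this a harder comparison.

H(A) = 2.3176 bits
H(B) = 2.3033 bits

The distribution closer to uniform has higher entropy.
Answer: A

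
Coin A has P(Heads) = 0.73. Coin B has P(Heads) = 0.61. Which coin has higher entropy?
B

For binary distributions, entropy is maximized at p=0.5 and decreases as p moves toward 0 or 1.

H(A) = H(0.73) = 0.8415 bits
H(B) = H(0.61) = 0.9648 bits

Distribution B (p=0.61) is closer to uniform (p=0.5), so it has higher entropy.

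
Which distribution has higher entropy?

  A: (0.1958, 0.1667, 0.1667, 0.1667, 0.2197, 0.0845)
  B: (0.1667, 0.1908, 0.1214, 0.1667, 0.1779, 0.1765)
B

Both distributions are close to uniform, making this a harder comparison.

H(A) = 2.5348 bits
H(B) = 2.5718 bits

The distribution closer to uniform has higher entropy.
Answer: B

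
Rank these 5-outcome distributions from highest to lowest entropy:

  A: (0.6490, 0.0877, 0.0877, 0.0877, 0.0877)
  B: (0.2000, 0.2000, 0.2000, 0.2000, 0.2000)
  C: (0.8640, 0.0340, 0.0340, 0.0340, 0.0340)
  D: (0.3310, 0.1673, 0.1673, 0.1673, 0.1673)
B > D > A > C

Key insight: Entropy is maximized by uniform distributions and minimized by concentrated distributions.

Entropies:
  H(A) = 1.6370 bits
  H(B) = 2.3219 bits
  H(C) = 0.8457 bits
  H(D) = 2.2539 bits

Ranking: B > D > A > C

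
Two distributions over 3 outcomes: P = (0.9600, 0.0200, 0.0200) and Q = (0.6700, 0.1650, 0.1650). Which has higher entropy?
Q

P is highly concentrated on one outcome (96%), making it nearly deterministic. Q spreads its mass more evenly (max 67%). The more spread-out distribution has higher entropy: H(P) ≈ 0.282 bits, H(Q) ≈ 1.245 bits.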